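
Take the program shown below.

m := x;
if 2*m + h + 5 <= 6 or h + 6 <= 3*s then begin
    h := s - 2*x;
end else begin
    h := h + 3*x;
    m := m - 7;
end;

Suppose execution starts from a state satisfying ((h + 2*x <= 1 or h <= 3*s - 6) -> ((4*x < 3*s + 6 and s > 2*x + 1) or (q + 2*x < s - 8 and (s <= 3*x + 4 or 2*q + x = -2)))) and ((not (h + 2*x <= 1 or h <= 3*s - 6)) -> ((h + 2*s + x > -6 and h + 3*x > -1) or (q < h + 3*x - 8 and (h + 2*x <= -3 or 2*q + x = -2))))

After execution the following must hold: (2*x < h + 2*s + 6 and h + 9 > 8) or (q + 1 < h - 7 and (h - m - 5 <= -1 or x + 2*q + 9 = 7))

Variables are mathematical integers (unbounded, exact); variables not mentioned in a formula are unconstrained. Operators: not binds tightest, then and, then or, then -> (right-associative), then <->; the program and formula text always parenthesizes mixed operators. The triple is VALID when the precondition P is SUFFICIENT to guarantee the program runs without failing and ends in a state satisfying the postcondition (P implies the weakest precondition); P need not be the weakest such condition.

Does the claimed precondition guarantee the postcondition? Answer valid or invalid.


Working backward. After the program, the postcondition (2*x < h + 2*s + 6 and h + 9 > 8) or (q + 1 < h - 7 and (h - m - 5 <= -1 or x + 2*q + 9 = 7)) must hold; in canonical form it is (2*x < h + 2*s + 6 and h > -1) or (q < h - 8 and (h <= m + 4 or 2*q + x = -2)).
Then branch requires (4*x < 3*s + 6 and s > 2*x - 1) or (q + 2*x < s - 8 and (s <= m + 2*x + 4 or 2*q + x = -2)); else branch requires (h + 2*s + x > -6 and h + 3*x > -1) or (q < h + 3*x - 8 and (h + 3*x <= m - 3 or 2*q + x = -2)).
Before the if: ((h + 2*m <= 1 or h <= 3*s - 6) -> ((4*x < 3*s + 6 and s > 2*x - 1) or (q + 2*x < s - 8 and (s <= m + 2*x + 4 or 2*q + x = -2)))) and ((not (h + 2*m <= 1 or h <= 3*s - 6)) -> ((h + 2*s + x > -6 and h + 3*x > -1) or (q < h + 3*x - 8 and (h + 3*x <= m - 3 or 2*q + x = -2))))
Before m := x: ((h + 2*x <= 1 or h <= 3*s - 6) -> ((4*x < 3*s + 6 and s > 2*x - 1) or (q + 2*x < s - 8 and (s <= 3*x + 4 or 2*q + x = -2)))) and ((not (h + 2*x <= 1 or h <= 3*s - 6)) -> ((h + 2*s + x > -6 and h + 3*x > -1) or (q < h + 3*x - 8 and (h + 2*x <= -3 or 2*q + x = -2))))
The weakest precondition is ((h + 2*x <= 1 or h <= 3*s - 6) -> ((4*x < 3*s + 6 and s > 2*x - 1) or (q + 2*x < s - 8 and (s <= 3*x + 4 or 2*q + x = -2)))) and ((not (h + 2*x <= 1 or h <= 3*s - 6)) -> ((h + 2*s + x > -6 and h + 3*x > -1) or (q < h + 3*x - 8 and (h + 2*x <= -3 or 2*q + x = -2)))).
Check whether ((h + 2*x <= 1 or h <= 3*s - 6) -> ((4*x < 3*s + 6 and s > 2*x + 1) or (q + 2*x < s - 8 and (s <= 3*x + 4 or 2*q + x = -2)))) and ((not (h + 2*x <= 1 or h <= 3*s - 6)) -> ((h + 2*s + x > -6 and h + 3*x > -1) or (q < h + 3*x - 8 and (h + 2*x <= -3 or 2*q + x = -2)))) implies it.
Every state satisfying the precondition satisfies the weakest precondition: the implication holds.
Answer: valid


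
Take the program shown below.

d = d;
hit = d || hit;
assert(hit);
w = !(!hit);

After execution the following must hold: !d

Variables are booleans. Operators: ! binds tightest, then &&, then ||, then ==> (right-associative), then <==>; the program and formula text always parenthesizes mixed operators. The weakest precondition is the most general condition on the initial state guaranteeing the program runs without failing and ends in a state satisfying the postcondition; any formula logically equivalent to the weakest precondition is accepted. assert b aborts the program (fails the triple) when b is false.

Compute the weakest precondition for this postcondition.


Working backward. After the program, !d must hold.
Before w := !(!hit): !d
Before assert hit: hit && (!d)
Before hit := d || hit: (d || hit) && (!d)
Before d := d: (d || hit) && (!d)
Answer: WP = (d || hit) && (!d)


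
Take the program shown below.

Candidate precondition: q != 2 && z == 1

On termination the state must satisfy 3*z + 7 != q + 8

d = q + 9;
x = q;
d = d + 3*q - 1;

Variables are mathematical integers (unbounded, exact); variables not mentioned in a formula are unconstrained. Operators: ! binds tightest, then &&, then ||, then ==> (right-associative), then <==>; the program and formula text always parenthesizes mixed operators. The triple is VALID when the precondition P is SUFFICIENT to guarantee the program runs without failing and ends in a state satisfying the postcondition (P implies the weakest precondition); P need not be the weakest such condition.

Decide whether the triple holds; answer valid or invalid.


Working backward. After the program, the postcondition 3*z + 7 != q + 8 must hold; in canonical form it is 3*z != q + 1.
Before d := d + 3*q - 1: 3*z != q + 1
Before x := q: 3*z != q + 1
Before d := q + 9: 3*z != q + 1
The weakest precondition is 3*z != q + 1.
Check whether q != 2 && z == 1 implies it.
Every state satisfying the precondition satisfies the weakest precondition: the implication holds.
Answer: valid


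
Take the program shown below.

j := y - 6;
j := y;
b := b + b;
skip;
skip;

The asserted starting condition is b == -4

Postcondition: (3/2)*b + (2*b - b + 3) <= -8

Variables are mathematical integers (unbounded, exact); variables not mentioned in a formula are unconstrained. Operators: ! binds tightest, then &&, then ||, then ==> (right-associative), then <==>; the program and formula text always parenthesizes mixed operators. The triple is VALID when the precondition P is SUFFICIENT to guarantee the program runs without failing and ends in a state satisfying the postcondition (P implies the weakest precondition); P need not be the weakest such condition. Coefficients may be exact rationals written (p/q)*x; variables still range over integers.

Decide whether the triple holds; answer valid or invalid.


Working backward. After the program, the postcondition (3/2)*b + (2*b - b + 3) <= -8 must hold; in canonical form it is (5/2)*b <= -11.
Before skip: (5/2)*b <= -11
Before skip: (5/2)*b <= -11
Before b := b + b: 5*b <= -11
Before j := y: 5*b <= -11
Before j := y - 6: 5*b <= -11
The weakest precondition is 5*b <= -11.
Check whether b == -4 implies it.
Every state satisfying the precondition satisfies the weakest precondition: the implication holds.
Answer: valid


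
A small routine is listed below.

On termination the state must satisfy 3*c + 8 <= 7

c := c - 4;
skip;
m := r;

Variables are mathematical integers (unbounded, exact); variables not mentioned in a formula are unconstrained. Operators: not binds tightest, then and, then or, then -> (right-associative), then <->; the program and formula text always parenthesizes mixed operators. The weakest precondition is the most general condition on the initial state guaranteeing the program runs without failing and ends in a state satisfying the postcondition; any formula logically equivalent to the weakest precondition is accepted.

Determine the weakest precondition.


Working backward. After the program, the postcondition 3*c + 8 <= 7 must hold; in canonical form it is 3*c <= -1.
Before m := r: 3*c <= -1
Before skip: 3*c <= -1
Before c := c - 4: 3*c <= 11
Answer: WP = 3*c <= 11


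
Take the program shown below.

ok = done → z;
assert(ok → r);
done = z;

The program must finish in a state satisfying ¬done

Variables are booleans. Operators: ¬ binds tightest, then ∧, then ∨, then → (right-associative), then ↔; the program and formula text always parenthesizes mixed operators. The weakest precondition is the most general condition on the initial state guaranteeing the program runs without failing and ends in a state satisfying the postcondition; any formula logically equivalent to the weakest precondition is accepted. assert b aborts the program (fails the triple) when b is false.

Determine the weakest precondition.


Working backward. After the program, ¬done must hold.
Before done := z: ¬z
Before assert ok → r: (ok → r) ∧ (¬z)
Before ok := done → z: ((done → z) → r) ∧ (¬z)
Answer: WP = ((done → z) → r) ∧ (¬z)


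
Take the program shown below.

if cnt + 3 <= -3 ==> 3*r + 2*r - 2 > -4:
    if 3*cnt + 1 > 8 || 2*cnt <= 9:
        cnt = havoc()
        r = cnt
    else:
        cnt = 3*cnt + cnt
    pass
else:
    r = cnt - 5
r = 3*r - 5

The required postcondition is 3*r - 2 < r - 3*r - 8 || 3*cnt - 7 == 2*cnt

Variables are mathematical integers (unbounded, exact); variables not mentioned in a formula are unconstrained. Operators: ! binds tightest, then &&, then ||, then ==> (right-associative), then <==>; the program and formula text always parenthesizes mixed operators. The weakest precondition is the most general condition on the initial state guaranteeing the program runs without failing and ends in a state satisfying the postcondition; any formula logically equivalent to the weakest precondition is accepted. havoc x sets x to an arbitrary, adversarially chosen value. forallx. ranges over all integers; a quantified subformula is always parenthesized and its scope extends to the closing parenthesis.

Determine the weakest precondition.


Working backward. After the program, the postcondition 3*r - 2 < r - 3*r - 8 || 3*cnt - 7 == 2*cnt must hold; in canonical form it is 5*r < -6 || cnt == 7.
Before r := 3*r - 5: 15*r < 19 || cnt == 7
Then branch requires ((3*cnt > 7 || 2*cnt <= 9) ==> (forall cnt_1. (15*cnt_1 < 19 || cnt_1 == 7))) && ((!(3*cnt > 7 || 2*cnt <= 9)) ==> (15*r < 19 || 4*cnt == 7)); else branch requires 15*cnt < 94 || cnt == 7.
Before the if: ((cnt <= -6 ==> 5*r > -2) ==> (((3*cnt > 7 || 2*cnt <= 9) ==> (forall cnt_1. (15*cnt_1 < 19 || cnt_1 == 7))) && ((!(3*cnt > 7 || 2*cnt <= 9)) ==> (15*r < 19 || 4*cnt == 7)))) && ((!(cnt <= -6 ==> 5*r > -2)) ==> (15*cnt < 94 || cnt == 7))
Answer: WP = ((cnt <= -6 ==> 5*r > -2) ==> (((3*cnt > 7 || 2*cnt <= 9) ==> (forall cnt_1. (15*cnt_1 < 19 || cnt_1 == 7))) && ((!(3*cnt > 7 || 2*cnt <= 9)) ==> (15*r < 19 || 4*cnt == 7)))) && ((!(cnt <= -6 ==> 5*r > -2)) ==> (15*cnt < 94 || cnt == 7))


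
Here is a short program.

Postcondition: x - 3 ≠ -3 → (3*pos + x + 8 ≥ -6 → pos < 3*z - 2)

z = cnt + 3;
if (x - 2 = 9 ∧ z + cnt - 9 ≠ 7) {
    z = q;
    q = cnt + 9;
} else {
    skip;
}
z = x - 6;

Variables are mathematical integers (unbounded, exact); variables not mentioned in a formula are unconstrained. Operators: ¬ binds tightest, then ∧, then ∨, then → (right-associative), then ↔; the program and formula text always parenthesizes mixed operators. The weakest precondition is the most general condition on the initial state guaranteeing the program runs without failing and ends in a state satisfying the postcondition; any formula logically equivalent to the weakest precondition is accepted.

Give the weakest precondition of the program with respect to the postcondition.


Working backward. After the program, the postcondition x - 3 ≠ -3 → (3*pos + x + 8 ≥ -6 → pos < 3*z - 2) must hold; in canonical form it is x ≠ 0 → (3*pos + x ≥ -14 → pos < 3*z - 2).
Before z := x - 6: x ≠ 0 → (3*pos + x ≥ -14 → pos < 3*x - 20)
Then branch requires x ≠ 0 → (3*pos + x ≥ -14 → pos < 3*x - 20); else branch requires x ≠ 0 → (3*pos + x ≥ -14 → pos < 3*x - 20).
Before the if: ((x = 11 ∧ cnt + z ≠ 16) → (x ≠ 0 → (3*pos + x ≥ -14 → pos < 3*x - 20))) ∧ ((¬(x = 11 ∧ cnt + z ≠ 16)) → (x ≠ 0 → (3*pos + x ≥ -14 → pos < 3*x - 20)))
Before z := cnt + 3: ((x = 11 ∧ 2*cnt ≠ 13) → (x ≠ 0 → (3*pos + x ≥ -14 → pos < 3*x - 20))) ∧ ((¬(x = 11 ∧ 2*cnt ≠ 13)) → (x ≠ 0 → (3*pos + x ≥ -14 → pos < 3*x - 20)))
Answer: WP = ((x = 11 ∧ 2*cnt ≠ 13) → (x ≠ 0 → (3*pos + x ≥ -14 → pos < 3*x - 20))) ∧ ((¬(x = 11 ∧ 2*cnt ≠ 13)) → (x ≠ 0 → (3*pos + x ≥ -14 → pos < 3*x - 20)))


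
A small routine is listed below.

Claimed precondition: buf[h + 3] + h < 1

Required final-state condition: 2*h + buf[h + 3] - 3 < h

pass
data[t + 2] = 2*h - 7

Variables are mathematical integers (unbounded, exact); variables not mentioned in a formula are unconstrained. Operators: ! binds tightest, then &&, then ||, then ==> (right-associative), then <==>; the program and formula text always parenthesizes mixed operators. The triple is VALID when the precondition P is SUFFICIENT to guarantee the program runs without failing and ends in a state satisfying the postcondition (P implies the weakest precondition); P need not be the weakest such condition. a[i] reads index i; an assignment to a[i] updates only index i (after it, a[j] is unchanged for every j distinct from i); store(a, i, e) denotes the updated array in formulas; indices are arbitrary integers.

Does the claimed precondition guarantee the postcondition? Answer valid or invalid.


Working backward. After the program, the postcondition 2*h + buf[h + 3] - 3 < h must hold; in canonical form it is buf[h + 3] + h < 3.
Before data[t + 2] := 2*h - 7: buf[h + 3] + h < 3
Before skip: buf[h + 3] + h < 3
The weakest precondition is buf[h + 3] + h < 3.
Check whether buf[h + 3] + h < 1 implies it.
Every state satisfying the precondition satisfies the weakest precondition: the implication holds.
Answer: valid


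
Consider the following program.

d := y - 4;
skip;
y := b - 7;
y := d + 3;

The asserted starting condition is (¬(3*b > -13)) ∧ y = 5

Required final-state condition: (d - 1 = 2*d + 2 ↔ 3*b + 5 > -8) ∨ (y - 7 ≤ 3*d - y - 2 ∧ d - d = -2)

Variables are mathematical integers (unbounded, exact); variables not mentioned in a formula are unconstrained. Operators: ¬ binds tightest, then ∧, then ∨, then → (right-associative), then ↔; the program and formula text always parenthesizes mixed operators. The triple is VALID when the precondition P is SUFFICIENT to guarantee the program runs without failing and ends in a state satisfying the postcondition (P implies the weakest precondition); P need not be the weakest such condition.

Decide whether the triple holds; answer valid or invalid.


Working backward. After the program, the postcondition (d - 1 = 2*d + 2 ↔ 3*b + 5 > -8) ∨ (y - 7 ≤ 3*d - y - 2 ∧ d - d = -2) must hold; in canonical form it is d = -3 ↔ 3*b > -13.
Before y := d + 3: d = -3 ↔ 3*b > -13
Before y := b - 7: d = -3 ↔ 3*b > -13
Before skip: d = -3 ↔ 3*b > -13
Before d := y - 4: y = 1 ↔ 3*b > -13
The weakest precondition is y = 1 ↔ 3*b > -13.
Check whether (¬(3*b > -13)) ∧ y = 5 implies it.
Every state satisfying the precondition satisfies the weakest precondition: the implication holds.
Answer: valid


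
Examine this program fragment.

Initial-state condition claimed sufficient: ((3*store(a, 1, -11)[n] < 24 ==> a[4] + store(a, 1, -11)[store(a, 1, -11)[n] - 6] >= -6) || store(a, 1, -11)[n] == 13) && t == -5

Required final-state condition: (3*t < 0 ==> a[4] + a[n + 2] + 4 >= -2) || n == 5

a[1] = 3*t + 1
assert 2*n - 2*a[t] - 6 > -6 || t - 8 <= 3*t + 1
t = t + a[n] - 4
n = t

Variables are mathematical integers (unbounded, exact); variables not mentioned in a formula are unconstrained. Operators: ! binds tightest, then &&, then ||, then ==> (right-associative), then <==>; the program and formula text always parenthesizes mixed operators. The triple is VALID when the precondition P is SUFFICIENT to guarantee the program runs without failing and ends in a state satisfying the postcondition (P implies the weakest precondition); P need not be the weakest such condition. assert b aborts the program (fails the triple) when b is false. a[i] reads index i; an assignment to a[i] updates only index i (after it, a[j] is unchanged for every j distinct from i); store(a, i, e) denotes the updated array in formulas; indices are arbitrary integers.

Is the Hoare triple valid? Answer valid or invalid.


Working backward. After the program, the postcondition (3*t < 0 ==> a[4] + a[n + 2] + 4 >= -2) || n == 5 must hold; in canonical form it is (3*t < 0 ==> a[n + 2] + a[4] >= -6) || n == 5.
Before n := t: (3*t < 0 ==> a[t + 2] + a[4] >= -6) || t == 5
Before t := t + a[n] - 4: (3*a[n] + 3*t < 12 ==> a[4] + a[a[n] + t - 2] >= -6) || a[n] + t == 9
Before assert 2*n - 2*a[t] - 6 > -6 || t - 8 <= 3*t + 1: (2*n > 2*a[t] || 2*t >= -9) && ((3*a[n] + 3*t < 12 ==> a[4] + a[a[n] + t - 2] >= -6) || a[n] + t == 9)
Before a[1] := 3*t + 1: (2*n > 2*store(a, 1, 3*t + 1)[t] || 2*t >= -9) && ((3*store(a, 1, 3*t + 1)[n] + 3*t < 12 ==> a[4] + store(a, 1, 3*t + 1)[store(a, 1, 3*t + 1)[n] + t - 2] >= -6) || store(a, 1, 3*t + 1)[n] + t == 9)
The weakest precondition is (2*n > 2*store(a, 1, 3*t + 1)[t] || 2*t >= -9) && ((3*store(a, 1, 3*t + 1)[n] + 3*t < 12 ==> a[4] + store(a, 1, 3*t + 1)[store(a, 1, 3*t + 1)[n] + t - 2] >= -6) || store(a, 1, 3*t + 1)[n] + t == 9).
Check whether ((3*store(a, 1, -11)[n] < 24 ==> a[4] + store(a, 1, -11)[store(a, 1, -11)[n] - 6] >= -6) || store(a, 1, -11)[n] == 13) && t == -5 implies it.
Countermodel: at the initial state a = {[-5] = 3, [1] = 3, [2] = 8, [4] = 0, elsewhere 3}, n = 2, t = -5, the precondition holds but the weakest precondition fails.
Answer: invalid


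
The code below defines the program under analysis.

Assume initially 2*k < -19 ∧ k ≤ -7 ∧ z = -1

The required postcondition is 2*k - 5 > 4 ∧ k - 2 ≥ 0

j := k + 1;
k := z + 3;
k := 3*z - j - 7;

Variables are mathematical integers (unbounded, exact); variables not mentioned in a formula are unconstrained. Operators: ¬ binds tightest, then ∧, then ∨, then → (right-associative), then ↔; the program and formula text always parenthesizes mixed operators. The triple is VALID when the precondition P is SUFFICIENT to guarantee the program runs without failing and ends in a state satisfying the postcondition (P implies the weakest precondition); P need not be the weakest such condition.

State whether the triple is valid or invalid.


Working backward. After the program, the postcondition 2*k - 5 > 4 ∧ k - 2 ≥ 0 must hold; in canonical form it is 2*k > 9 ∧ k ≥ 2.
Before k := 3*z - j - 7: 6*z > 2*j + 23 ∧ 3*z ≥ j + 9
Before k := z + 3: 6*z > 2*j + 23 ∧ 3*z ≥ j + 9
Before j := k + 1: 6*z > 2*k + 25 ∧ 3*z ≥ k + 10
The weakest precondition is 6*z > 2*k + 25 ∧ 3*z ≥ k + 10.
Check whether 2*k < -19 ∧ k ≤ -7 ∧ z = -1 implies it.
Countermodel: at the initial state k = -10, z = -1, the precondition holds but the weakest precondition fails.
Answer: invalid


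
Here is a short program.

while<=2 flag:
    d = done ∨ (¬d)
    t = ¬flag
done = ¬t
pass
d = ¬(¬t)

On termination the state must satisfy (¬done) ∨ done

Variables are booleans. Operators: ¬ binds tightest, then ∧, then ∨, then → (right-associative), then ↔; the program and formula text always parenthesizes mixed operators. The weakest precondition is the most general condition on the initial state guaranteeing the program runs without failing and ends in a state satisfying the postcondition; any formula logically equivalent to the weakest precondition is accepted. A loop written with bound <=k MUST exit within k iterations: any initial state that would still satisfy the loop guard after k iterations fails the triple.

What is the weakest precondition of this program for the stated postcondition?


Working backward. After the program, the postcondition (¬done) ∨ done must hold; in canonical form it is true.
Before d := ¬(¬t): true
Before skip: true
Before done := ¬t: true
Before the loop (bound <=2), unroll the exhaustion recursion (WP_0 = exit-now case; WP_j = one more guarded iteration, up to j = 2):
  WP_0: ¬flag
  WP_1: flag → (¬flag)
  WP_2: flag → (flag → (¬flag))
So before the loop: flag → (flag → (¬flag))
Answer: WP = flag → (flag → (¬flag))


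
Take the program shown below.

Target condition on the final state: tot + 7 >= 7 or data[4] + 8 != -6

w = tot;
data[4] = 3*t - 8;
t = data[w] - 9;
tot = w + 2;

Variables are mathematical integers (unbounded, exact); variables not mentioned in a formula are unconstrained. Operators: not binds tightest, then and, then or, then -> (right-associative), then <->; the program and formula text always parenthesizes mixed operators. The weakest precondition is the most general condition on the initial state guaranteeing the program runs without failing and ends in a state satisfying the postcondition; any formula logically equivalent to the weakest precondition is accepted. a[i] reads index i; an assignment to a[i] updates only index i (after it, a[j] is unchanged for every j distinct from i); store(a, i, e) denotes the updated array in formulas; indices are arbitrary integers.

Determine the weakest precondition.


Working backward. After the program, the postcondition tot + 7 >= 7 or data[4] + 8 != -6 must hold; in canonical form it is tot >= 0 or data[4] != -14.
Before tot := w + 2: w >= -2 or data[4] != -14
Before t := data[w] - 9: w >= -2 or data[4] != -14
Before data[4] := 3*t - 8: w >= -2 or 3*t != -6
Before w := tot: tot >= -2 or 3*t != -6
Answer: WP = tot >= -2 or 3*t != -6


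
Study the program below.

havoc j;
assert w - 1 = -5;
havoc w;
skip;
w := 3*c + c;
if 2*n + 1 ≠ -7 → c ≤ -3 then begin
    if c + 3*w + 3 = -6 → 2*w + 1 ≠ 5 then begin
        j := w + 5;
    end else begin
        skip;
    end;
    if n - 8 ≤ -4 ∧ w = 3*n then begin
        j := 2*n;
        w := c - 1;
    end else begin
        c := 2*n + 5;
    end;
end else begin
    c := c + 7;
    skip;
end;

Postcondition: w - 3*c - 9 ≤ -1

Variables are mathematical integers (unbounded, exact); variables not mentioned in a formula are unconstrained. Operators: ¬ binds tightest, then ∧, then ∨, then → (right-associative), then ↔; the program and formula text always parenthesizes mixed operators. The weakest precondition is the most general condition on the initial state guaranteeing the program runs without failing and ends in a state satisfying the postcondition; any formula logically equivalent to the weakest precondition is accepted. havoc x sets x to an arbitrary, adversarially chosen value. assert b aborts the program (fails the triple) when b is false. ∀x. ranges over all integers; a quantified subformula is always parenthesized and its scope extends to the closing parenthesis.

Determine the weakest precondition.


Working backward. After the program, the postcondition w - 3*c - 9 ≤ -1 must hold; in canonical form it is w ≤ 3*c + 8.
Then branch requires ((c + 3*w = -9 → 2*w ≠ 4) → (((n ≤ 4 ∧ w = 3*n) → 2*c ≥ -9) ∧ ((¬(n ≤ 4 ∧ w = 3*n)) → w ≤ 6*n + 23))) ∧ ((¬(c + 3*w = -9 → 2*w ≠ 4)) → (((n ≤ 4 ∧ w = 3*n) → 2*c ≥ -9) ∧ ((¬(n ≤ 4 ∧ w = 3*n)) → w ≤ 6*n + 23))); else branch requires w ≤ 3*c + 29.
Before the if: ((2*n ≠ -8 → c ≤ -3) → (((c + 3*w = -9 → 2*w ≠ 4) → (((n ≤ 4 ∧ w = 3*n) → 2*c ≥ -9) ∧ ((¬(n ≤ 4 ∧ w = 3*n)) → w ≤ 6*n + 23))) ∧ ((¬(c + 3*w = -9 → 2*w ≠ 4)) → (((n ≤ 4 ∧ w = 3*n) → 2*c ≥ -9) ∧ ((¬(n ≤ 4 ∧ w = 3*n)) → w ≤ 6*n + 23))))) ∧ ((¬(2*n ≠ -8 → c ≤ -3)) → w ≤ 3*c + 29)
Before w := 3*c + c: ((2*n ≠ -8 → c ≤ -3) → (((13*c = -9 → 8*c ≠ 4) → (((n ≤ 4 ∧ 4*c = 3*n) → 2*c ≥ -9) ∧ ((¬(n ≤ 4 ∧ 4*c = 3*n)) → 4*c ≤ 6*n + 23))) ∧ ((¬(13*c = -9 → 8*c ≠ 4)) → (((n ≤ 4 ∧ 4*c = 3*n) → 2*c ≥ -9) ∧ ((¬(n ≤ 4 ∧ 4*c = 3*n)) → 4*c ≤ 6*n + 23))))) ∧ ((¬(2*n ≠ -8 → c ≤ -3)) → c ≤ 29)
Before skip: ((2*n ≠ -8 → c ≤ -3) → (((13*c = -9 → 8*c ≠ 4) → (((n ≤ 4 ∧ 4*c = 3*n) → 2*c ≥ -9) ∧ ((¬(n ≤ 4 ∧ 4*c = 3*n)) → 4*c ≤ 6*n + 23))) ∧ ((¬(13*c = -9 → 8*c ≠ 4)) → (((n ≤ 4 ∧ 4*c = 3*n) → 2*c ≥ -9) ∧ ((¬(n ≤ 4 ∧ 4*c = 3*n)) → 4*c ≤ 6*n + 23))))) ∧ ((¬(2*n ≠ -8 → c ≤ -3)) → c ≤ 29)
Before havoc w: ((2*n ≠ -8 → c ≤ -3) → (((13*c = -9 → 8*c ≠ 4) → (((n ≤ 4 ∧ 4*c = 3*n) → 2*c ≥ -9) ∧ ((¬(n ≤ 4 ∧ 4*c = 3*n)) → 4*c ≤ 6*n + 23))) ∧ ((¬(13*c = -9 → 8*c ≠ 4)) → (((n ≤ 4 ∧ 4*c = 3*n) → 2*c ≥ -9) ∧ ((¬(n ≤ 4 ∧ 4*c = 3*n)) → 4*c ≤ 6*n + 23))))) ∧ ((¬(2*n ≠ -8 → c ≤ -3)) → c ≤ 29)
Before assert w - 1 = -5: w = -4 ∧ ((2*n ≠ -8 → c ≤ -3) → (((13*c = -9 → 8*c ≠ 4) → (((n ≤ 4 ∧ 4*c = 3*n) → 2*c ≥ -9) ∧ ((¬(n ≤ 4 ∧ 4*c = 3*n)) → 4*c ≤ 6*n + 23))) ∧ ((¬(13*c = -9 → 8*c ≠ 4)) → (((n ≤ 4 ∧ 4*c = 3*n) → 2*c ≥ -9) ∧ ((¬(n ≤ 4 ∧ 4*c = 3*n)) → 4*c ≤ 6*n + 23))))) ∧ ((¬(2*n ≠ -8 → c ≤ -3)) → c ≤ 29)
Before havoc j: w = -4 ∧ ((2*n ≠ -8 → c ≤ -3) → (((13*c = -9 → 8*c ≠ 4) → (((n ≤ 4 ∧ 4*c = 3*n) → 2*c ≥ -9) ∧ ((¬(n ≤ 4 ∧ 4*c = 3*n)) → 4*c ≤ 6*n + 23))) ∧ ((¬(13*c = -9 → 8*c ≠ 4)) → (((n ≤ 4 ∧ 4*c = 3*n) → 2*c ≥ -9) ∧ ((¬(n ≤ 4 ∧ 4*c = 3*n)) → 4*c ≤ 6*n + 23))))) ∧ ((¬(2*n ≠ -8 → c ≤ -3)) → c ≤ 29)
Answer: WP = w = -4 ∧ ((2*n ≠ -8 → c ≤ -3) → (((13*c = -9 → 8*c ≠ 4) → (((n ≤ 4 ∧ 4*c = 3*n) → 2*c ≥ -9) ∧ ((¬(n ≤ 4 ∧ 4*c = 3*n)) → 4*c ≤ 6*n + 23))) ∧ ((¬(13*c = -9 → 8*c ≠ 4)) → (((n ≤ 4 ∧ 4*c = 3*n) → 2*c ≥ -9) ∧ ((¬(n ≤ 4 ∧ 4*c = 3*n)) → 4*c ≤ 6*n + 23))))) ∧ ((¬(2*n ≠ -8 → c ≤ -3)) → c ≤ 29)


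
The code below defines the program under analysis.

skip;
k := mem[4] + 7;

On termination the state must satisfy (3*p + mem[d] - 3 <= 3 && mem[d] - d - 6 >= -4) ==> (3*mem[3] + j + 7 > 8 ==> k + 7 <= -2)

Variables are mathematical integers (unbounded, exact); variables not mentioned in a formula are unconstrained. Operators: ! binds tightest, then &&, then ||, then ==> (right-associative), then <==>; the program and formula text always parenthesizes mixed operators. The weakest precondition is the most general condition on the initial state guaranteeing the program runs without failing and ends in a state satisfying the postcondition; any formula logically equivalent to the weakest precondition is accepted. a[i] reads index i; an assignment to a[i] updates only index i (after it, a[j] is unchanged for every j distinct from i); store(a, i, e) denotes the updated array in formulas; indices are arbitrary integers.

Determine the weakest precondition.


Working backward. After the program, the postcondition (3*p + mem[d] - 3 <= 3 && mem[d] - d - 6 >= -4) ==> (3*mem[3] + j + 7 > 8 ==> k + 7 <= -2) must hold; in canonical form it is (mem[d] + 3*p <= 6 && mem[d] >= d + 2) ==> (3*mem[3] + j > 1 ==> k <= -9).
Before k := mem[4] + 7: (mem[d] + 3*p <= 6 && mem[d] >= d + 2) ==> (3*mem[3] + j > 1 ==> mem[4] <= -16)
Before skip: (mem[d] + 3*p <= 6 && mem[d] >= d + 2) ==> (3*mem[3] + j > 1 ==> mem[4] <= -16)
Answer: WP = (mem[d] + 3*p <= 6 && mem[d] >= d + 2) ==> (3*mem[3] + j > 1 ==> mem[4] <= -16)


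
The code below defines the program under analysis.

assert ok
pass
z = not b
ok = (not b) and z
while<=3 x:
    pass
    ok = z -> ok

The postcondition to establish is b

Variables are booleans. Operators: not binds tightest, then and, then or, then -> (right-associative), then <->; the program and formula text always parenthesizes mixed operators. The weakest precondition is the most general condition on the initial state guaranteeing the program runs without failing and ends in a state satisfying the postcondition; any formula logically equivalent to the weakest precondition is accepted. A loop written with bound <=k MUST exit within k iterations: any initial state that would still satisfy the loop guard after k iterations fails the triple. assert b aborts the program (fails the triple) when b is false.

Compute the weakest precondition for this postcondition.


Working backward. After the program, b must hold.
Before the loop (bound <=3), unroll the exhaustion recursion (WP_0 = exit-now case; WP_j = one more guarded iteration, up to j = 3):
  WP_0: (not x) and b
  WP_1: (x -> ((not x) and b)) and ((not x) -> b)
  WP_2: (x -> ((x -> ((not x) and b)) and ((not x) -> b))) and ((not x) -> b)
  WP_3: (x -> ((x -> ((x -> ((not x) and b)) and ((not x) -> b))) and ((not x) -> b))) and ((not x) -> b)
So before the loop: (x -> ((x -> ((x -> ((not x) and b)) and ((not x) -> b))) and ((not x) -> b))) and ((not x) -> b)
Before ok := (not b) and z: (x -> ((x -> ((x -> ((not x) and b)) and ((not x) -> b))) and ((not x) -> b))) and ((not x) -> b)
Before z := not b: (x -> ((x -> ((x -> ((not x) and b)) and ((not x) -> b))) and ((not x) -> b))) and ((not x) -> b)
Before skip: (x -> ((x -> ((x -> ((not x) and b)) and ((not x) -> b))) and ((not x) -> b))) and ((not x) -> b)
Before assert ok: ok and (x -> ((x -> ((x -> ((not x) and b)) and ((not x) -> b))) and ((not x) -> b))) and ((not x) -> b)
Answer: WP = ok and (x -> ((x -> ((x -> ((not x) and b)) and ((not x) -> b))) and ((not x) -> b))) and ((not x) -> b)


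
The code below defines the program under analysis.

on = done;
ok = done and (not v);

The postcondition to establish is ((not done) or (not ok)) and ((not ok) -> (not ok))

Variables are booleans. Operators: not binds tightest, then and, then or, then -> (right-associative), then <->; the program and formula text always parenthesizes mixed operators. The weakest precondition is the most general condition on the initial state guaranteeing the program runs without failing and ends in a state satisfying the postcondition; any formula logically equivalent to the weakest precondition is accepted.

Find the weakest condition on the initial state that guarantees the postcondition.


Working backward. After the program, the postcondition ((not done) or (not ok)) and ((not ok) -> (not ok)) must hold; in canonical form it is (not done) or (not ok).
Before ok := done and (not v): (not done) or (not (done and (not v)))
Before on := done: (not done) or (not (done and (not v)))
Answer: WP = (not done) or (not (done and (not v)))


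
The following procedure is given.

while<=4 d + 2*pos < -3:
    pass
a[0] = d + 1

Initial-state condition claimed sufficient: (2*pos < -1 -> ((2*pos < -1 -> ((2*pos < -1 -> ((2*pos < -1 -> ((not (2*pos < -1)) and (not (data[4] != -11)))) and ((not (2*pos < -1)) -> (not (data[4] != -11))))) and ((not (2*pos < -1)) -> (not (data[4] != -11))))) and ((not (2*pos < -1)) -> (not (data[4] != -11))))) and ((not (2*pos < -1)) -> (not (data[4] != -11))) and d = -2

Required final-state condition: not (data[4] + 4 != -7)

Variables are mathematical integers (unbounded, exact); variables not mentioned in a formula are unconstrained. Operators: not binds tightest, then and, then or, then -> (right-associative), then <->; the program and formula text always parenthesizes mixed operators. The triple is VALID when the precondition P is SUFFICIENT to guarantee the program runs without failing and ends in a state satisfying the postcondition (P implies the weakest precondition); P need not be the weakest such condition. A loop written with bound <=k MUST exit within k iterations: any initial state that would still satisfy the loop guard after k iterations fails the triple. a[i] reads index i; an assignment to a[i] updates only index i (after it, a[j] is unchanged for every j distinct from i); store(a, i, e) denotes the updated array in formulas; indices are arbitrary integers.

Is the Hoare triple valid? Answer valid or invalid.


Working backward. After the program, the postcondition not (data[4] + 4 != -7) must hold; in canonical form it is not (data[4] != -11).
Before a[0] := d + 1: not (data[4] != -11)
Before the loop (bound <=4), unroll the exhaustion recursion (WP_0 = exit-now case; WP_j = one more guarded iteration, up to j = 4):
  WP_0: (not (d + 2*pos < -3)) and (not (data[4] != -11))
  WP_1: (d + 2*pos < -3 -> ((not (d + 2*pos < -3)) and (not (data[4] != -11)))) and ((not (d + 2*pos < -3)) -> (not (data[4] != -11)))
  WP_2: (d + 2*pos < -3 -> ((d + 2*pos < -3 -> ((not (d + 2*pos < -3)) and (not (data[4] != -11)))) and ((not (d + 2*pos < -3)) -> (not (data[4] != -11))))) and ((not (d + 2*pos < -3)) -> (not (data[4] != -11)))
  WP_3: (d + 2*pos < -3 -> ((d + 2*pos < -3 -> ((d + 2*pos < -3 -> ((not (d + 2*pos < -3)) and (not (data[4] != -11)))) and ((not (d + 2*pos < -3)) -> (not (data[4] != -11))))) and ((not (d + 2*pos < -3)) -> (not (data[4] != -11))))) and ((not (d + 2*pos < -3)) -> (not (data[4] != -11)))
  WP_4: (d + 2*pos < -3 -> ((d + 2*pos < -3 -> ((d + 2*pos < -3 -> ((d + 2*pos < -3 -> ((not (d + 2*pos < -3)) and (not (data[4] != -11)))) and ((not (d + 2*pos < -3)) -> (not (data[4] != -11))))) and ((not (d + 2*pos < -3)) -> (not (data[4] != -11))))) and ((not (d + 2*pos < -3)) -> (not (data[4] != -11))))) and ((not (d + 2*pos < -3)) -> (not (data[4] != -11)))
So before the loop: (d + 2*pos < -3 -> ((d + 2*pos < -3 -> ((d + 2*pos < -3 -> ((d + 2*pos < -3 -> ((not (d + 2*pos < -3)) and (not (data[4] != -11)))) and ((not (d + 2*pos < -3)) -> (not (data[4] != -11))))) and ((not (d + 2*pos < -3)) -> (not (data[4] != -11))))) and ((not (d + 2*pos < -3)) -> (not (data[4] != -11))))) and ((not (d + 2*pos < -3)) -> (not (data[4] != -11)))
The weakest precondition is (d + 2*pos < -3 -> ((d + 2*pos < -3 -> ((d + 2*pos < -3 -> ((d + 2*pos < -3 -> ((not (d + 2*pos < -3)) and (not (data[4] != -11)))) and ((not (d + 2*pos < -3)) -> (not (data[4] != -11))))) and ((not (d + 2*pos < -3)) -> (not (data[4] != -11))))) and ((not (d + 2*pos < -3)) -> (not (data[4] != -11))))) and ((not (d + 2*pos < -3)) -> (not (data[4] != -11))).
Check whether (2*pos < -1 -> ((2*pos < -1 -> ((2*pos < -1 -> ((2*pos < -1 -> ((not (2*pos < -1)) and (not (data[4] != -11)))) and ((not (2*pos < -1)) -> (not (data[4] != -11))))) and ((not (2*pos < -1)) -> (not (data[4] != -11))))) and ((not (2*pos < -1)) -> (not (data[4] != -11))))) and ((not (2*pos < -1)) -> (not (data[4] != -11))) and d = -2 implies it.
Every state satisfying the precondition satisfies the weakest precondition: the implication holds.
Answer: valid


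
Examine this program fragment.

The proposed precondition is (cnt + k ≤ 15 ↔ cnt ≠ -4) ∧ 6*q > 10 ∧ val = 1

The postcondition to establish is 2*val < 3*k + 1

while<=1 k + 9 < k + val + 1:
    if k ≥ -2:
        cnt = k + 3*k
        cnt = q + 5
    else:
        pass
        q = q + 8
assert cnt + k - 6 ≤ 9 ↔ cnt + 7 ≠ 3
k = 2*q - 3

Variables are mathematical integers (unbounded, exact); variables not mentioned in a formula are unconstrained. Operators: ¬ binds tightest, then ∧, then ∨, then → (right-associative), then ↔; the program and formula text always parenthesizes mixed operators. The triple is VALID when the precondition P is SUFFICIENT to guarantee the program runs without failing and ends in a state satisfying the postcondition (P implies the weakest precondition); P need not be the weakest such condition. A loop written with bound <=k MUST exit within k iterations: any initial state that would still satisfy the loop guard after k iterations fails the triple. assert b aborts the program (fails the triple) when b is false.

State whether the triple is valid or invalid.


Working backward. After the program, 2*val < 3*k + 1 must hold.
Before k := 2*q - 3: 2*val < 6*q - 8
Before assert cnt + k - 6 ≤ 9 ↔ cnt + 7 ≠ 3: (cnt + k ≤ 15 ↔ cnt ≠ -4) ∧ 2*val < 6*q - 8
Before the loop (bound <=1), unroll the exhaustion recursion (WP_0 = exit-now case; WP_j = one more guarded iteration, up to j = 1):
  WP_0: (¬(val > 8)) ∧ (cnt + k ≤ 15 ↔ cnt ≠ -4) ∧ 2*val < 6*q - 8
  WP_1: (val > 8 → ((k ≥ -2 → ((¬(val > 8)) ∧ (k + q ≤ 10 ↔ q ≠ -9) ∧ 2*val < 6*q - 8)) ∧ ((¬(k ≥ -2)) → ((¬(val > 8)) ∧ (cnt + k ≤ 15 ↔ cnt ≠ -4) ∧ 2*val < 6*q + 40)))) ∧ ((¬(val > 8)) → ((cnt + k ≤ 15 ↔ cnt ≠ -4) ∧ 2*val < 6*q - 8))
So before the loop: (val > 8 → ((k ≥ -2 → ((¬(val > 8)) ∧ (k + q ≤ 10 ↔ q ≠ -9) ∧ 2*val < 6*q - 8)) ∧ ((¬(k ≥ -2)) → ((¬(val > 8)) ∧ (cnt + k ≤ 15 ↔ cnt ≠ -4) ∧ 2*val < 6*q + 40)))) ∧ ((¬(val > 8)) → ((cnt + k ≤ 15 ↔ cnt ≠ -4) ∧ 2*val < 6*q - 8))
The weakest precondition is (val > 8 → ((k ≥ -2 → ((¬(val > 8)) ∧ (k + q ≤ 10 ↔ q ≠ -9) ∧ 2*val < 6*q - 8)) ∧ ((¬(k ≥ -2)) → ((¬(val > 8)) ∧ (cnt + k ≤ 15 ↔ cnt ≠ -4) ∧ 2*val < 6*q + 40)))) ∧ ((¬(val > 8)) → ((cnt + k ≤ 15 ↔ cnt ≠ -4) ∧ 2*val < 6*q - 8)).
Check whether (cnt + k ≤ 15 ↔ cnt ≠ -4) ∧ 6*q > 10 ∧ val = 1 implies it.
Every state satisfying the precondition satisfies the weakest precondition: the implication holds.
Answer: valid


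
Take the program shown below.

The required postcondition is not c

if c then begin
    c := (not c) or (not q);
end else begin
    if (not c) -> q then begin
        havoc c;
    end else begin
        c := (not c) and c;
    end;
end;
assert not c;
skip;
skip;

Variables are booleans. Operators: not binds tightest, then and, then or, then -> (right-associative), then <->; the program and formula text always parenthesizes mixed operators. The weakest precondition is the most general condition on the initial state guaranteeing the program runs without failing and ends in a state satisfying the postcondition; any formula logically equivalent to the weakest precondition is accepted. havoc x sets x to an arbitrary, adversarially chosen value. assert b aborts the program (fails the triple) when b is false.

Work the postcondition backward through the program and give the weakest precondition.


Working backward. After the program, not c must hold.
Before skip: not c
Before skip: not c
Before assert not c: not c
Then branch requires not ((not c) or (not q)); else branch requires not ((not c) -> q).
Before the if: (c -> (not ((not c) or (not q)))) and ((not c) -> (not ((not c) -> q)))
Answer: WP = (c -> (not ((not c) or (not q)))) and ((not c) -> (not ((not c) -> q)))


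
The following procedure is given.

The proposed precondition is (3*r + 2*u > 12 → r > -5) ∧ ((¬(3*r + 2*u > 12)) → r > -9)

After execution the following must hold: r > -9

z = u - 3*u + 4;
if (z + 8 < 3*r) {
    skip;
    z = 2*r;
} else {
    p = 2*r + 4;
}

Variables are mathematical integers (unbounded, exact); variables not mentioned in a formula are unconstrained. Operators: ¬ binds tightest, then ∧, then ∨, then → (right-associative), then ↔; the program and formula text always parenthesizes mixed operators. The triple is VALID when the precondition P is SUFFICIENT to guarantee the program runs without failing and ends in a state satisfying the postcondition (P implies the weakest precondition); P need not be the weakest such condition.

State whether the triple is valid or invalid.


Working backward. After the program, r > -9 must hold.
Then branch requires r > -9; else branch requires r > -9.
Before the if: (z < 3*r - 8 → r > -9) ∧ ((¬(z < 3*r - 8)) → r > -9)
Before z := u - 3*u + 4: (3*r + 2*u > 12 → r > -9) ∧ ((¬(3*r + 2*u > 12)) → r > -9)
The weakest precondition is (3*r + 2*u > 12 → r > -9) ∧ ((¬(3*r + 2*u > 12)) → r > -9).
Check whether (3*r + 2*u > 12 → r > -5) ∧ ((¬(3*r + 2*u > 12)) → r > -9) implies it.
Every state satisfying the precondition satisfies the weakest precondition: the implication holds.
Answer: valid


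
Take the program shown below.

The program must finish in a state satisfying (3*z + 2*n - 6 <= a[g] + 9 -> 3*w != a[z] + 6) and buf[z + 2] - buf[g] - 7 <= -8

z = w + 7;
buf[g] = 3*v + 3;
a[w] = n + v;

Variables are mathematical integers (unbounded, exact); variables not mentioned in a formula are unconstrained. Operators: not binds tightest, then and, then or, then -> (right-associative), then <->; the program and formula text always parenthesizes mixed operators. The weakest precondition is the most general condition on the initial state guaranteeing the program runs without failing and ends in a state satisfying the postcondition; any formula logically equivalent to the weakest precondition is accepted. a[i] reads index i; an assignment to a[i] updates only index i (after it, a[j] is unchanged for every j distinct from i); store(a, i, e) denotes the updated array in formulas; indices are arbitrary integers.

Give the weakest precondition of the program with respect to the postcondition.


Working backward. After the program, the postcondition (3*z + 2*n - 6 <= a[g] + 9 -> 3*w != a[z] + 6) and buf[z + 2] - buf[g] - 7 <= -8 must hold; in canonical form it is (2*n + 3*z <= a[g] + 15 -> 3*w != a[z] + 6) and buf[z + 2] <= buf[g] - 1.
Before a[w] := n + v: (2*n + 3*z <= store(a, w, n + v)[g] + 15 -> 3*w != store(a, w, n + v)[z] + 6) and buf[z + 2] <= buf[g] - 1
Before buf[g] := 3*v + 3: (2*n + 3*z <= store(a, w, n + v)[g] + 15 -> 3*w != store(a, w, n + v)[z] + 6) and store(buf, g, 3*v + 3)[z + 2] <= store(buf, g, 3*v + 3)[g] - 1
Before z := w + 7: (2*n + 3*w <= store(a, w, n + v)[g] - 6 -> 3*w != store(a, w, n + v)[w + 7] + 6) and store(buf, g, 3*v + 3)[w + 9] <= store(buf, g, 3*v + 3)[g] - 1
Answer: WP = (2*n + 3*w <= store(a, w, n + v)[g] - 6 -> 3*w != store(a, w, n + v)[w + 7] + 6) and store(buf, g, 3*v + 3)[w + 9] <= store(buf, g, 3*v + 3)[g] - 1
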